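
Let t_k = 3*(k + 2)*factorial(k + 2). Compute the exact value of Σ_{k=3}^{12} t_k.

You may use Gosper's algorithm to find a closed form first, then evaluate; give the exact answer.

Σ = 3923023103640

Step 1: r(k) = (k + 3)**2/(k + 2).
Gosper form: A/B · C(k+1)/C(k) with A=k + 3, B=1, C=k + 2.
Key eq: (k + 3)·f(k+1) = (1)·f(k) + (k + 2).
From deg A=1, deg B=0, deg C=1: d=0.
Coefficient equations give f(k) = 1.
R(k) = B(k−1)·f(k)/C(k) = 1/(k + 2); s_k = R·t_k = 3*factorial(k + 2).
s_(k+1) − s_k = 3*(k + 2)*factorial(k + 2) = t_k.
Sum = s_(13) − s_(3); s_(13) = 3923023104000, s_(3) = 360 ⇒ 3923023103640.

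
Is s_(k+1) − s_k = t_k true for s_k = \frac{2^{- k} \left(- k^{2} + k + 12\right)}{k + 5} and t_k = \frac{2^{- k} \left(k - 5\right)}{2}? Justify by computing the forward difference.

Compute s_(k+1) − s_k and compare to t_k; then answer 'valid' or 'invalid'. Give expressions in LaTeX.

s_(k+1) = (-k**2 - k + 12)/(2*2**k*(k + 6))
s_(k+1) − s_k = (k**3 + 4*k**2 - 29*k - 84)/(2*2**k*(k**2 + 11*k + 30))
(s_(k+1) − s_k) − t_k = (-k**2 - 2*k + 33)/(2**k*(k**2 + 11*k + 30))

Invalid: residual \frac{2^{- k} \left(- k^{2} - 2 k + 33\right)}{k^{2} + 11 k + 30} ≠ 0.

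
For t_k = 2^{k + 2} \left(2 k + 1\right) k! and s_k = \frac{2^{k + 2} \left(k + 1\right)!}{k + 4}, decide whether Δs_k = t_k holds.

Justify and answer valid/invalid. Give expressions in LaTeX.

Invalid: residual - \frac{12 \cdot 2^{k} \left(2 k^{2} + 9 k + 3\right) k!}{\left(k + 4\right) \left(k + 5\right)} ≠ 0.

s_(k+1) = 2**(k + 3)*factorial(k + 2)/(k + 5)
s_(k+1) − s_k = 2**(k + 2)*(2*k**2 + 11*k + 11)*factorial(k + 1)/((k + 4)*(k + 5))
(s_(k+1) − s_k) − t_k = -12*2**k*(2*k**2 + 9*k + 3)*factorial(k)/((k + 4)*(k + 5))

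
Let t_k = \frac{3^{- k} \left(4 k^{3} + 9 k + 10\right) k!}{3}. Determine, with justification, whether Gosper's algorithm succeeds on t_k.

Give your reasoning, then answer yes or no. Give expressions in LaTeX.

Ratio r(k) = (k + 1)*(9*k + 4*(k + 1)**3 + 19)/(3*(4*k**3 + 9*k + 10)).
Normal form (A,B,C) = (k/3 + 1/3, 1, k**3 + 9*k/4 + 5/2).
f must satisfy (k/3 + 1/3)·f(k+1) − (1)·f(k) = k**3 + 9*k/4 + 5/2.
d = 2 from the (1,0,3) case.
Coefficient equations give f(k) = 3*(4*k**2 - 3)/4.
R(k) = B(k−1)·f(k)/C(k) = 3*(4*k**2 - 3)/(4*k**3 + 9*k + 10); s_k = R·t_k = (4*k**2 - 3)*factorial(k)/3**k.
s_(k+1) − s_k = (4*k**3 + 9*k + 10)*factorial(k)/(3*3**k) = t_k.

Yes. s_k = 3^{- k} \left(4 k^{2} - 3\right) k!.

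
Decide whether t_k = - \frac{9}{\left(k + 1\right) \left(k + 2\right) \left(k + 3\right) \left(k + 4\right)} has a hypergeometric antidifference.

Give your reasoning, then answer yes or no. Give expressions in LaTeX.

Step 1: r(k) = (k + 1)/(k + 5).
Factor: A=k + 1; B=k + 5; C=1.
Need (k + 1)·f(k+1) − (k + 4)·f(k) = 1.
Bound: deg f ≤ 3.
Match coefficients ⇒ f(k) = k*(k**2 + 6*k + 11)/18.
Get s_k = R·t_k = k*(-k**2 - 6*k - 11)/(2*(k + 1)*(k + 2)*(k + 3)) with R(k) = B(k−1)f(k)/C(k) = k*(k + 4)*(k**2 + 6*k + 11)/18.
Verify: -9/(k**4 + 10*k**3 + 35*k**2 + 50*k + 24) matches t_k.

Yes. s_k = \frac{k \left(- k^{2} - 6 k - 11\right)}{2 \left(k + 1\right) \left(k + 2\right) \left(k + 3\right)}.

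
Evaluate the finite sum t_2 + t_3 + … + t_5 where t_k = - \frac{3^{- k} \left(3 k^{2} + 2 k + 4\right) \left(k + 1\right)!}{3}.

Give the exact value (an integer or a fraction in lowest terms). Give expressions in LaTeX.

Step 1: r(k) = (k + 2)*(2*k + 3*(k + 1)**2 + 6)/(3*(3*k**2 + 2*k + 4)).
Factor: A=k/3 + 2/3; B=1; C=k**2 + 2*k/3 + 4/3.
f must satisfy (k/3 + 2/3)·f(k+1) − (1)·f(k) = k**2 + 2*k/3 + 4/3.
From deg A=1, deg B=0, deg C=2: d=1.
Solving with deg f ≤ 1: f(k) = 3*k + 2.
Then R = B(k−1)f/C = 3*(3*k + 2)/(3*k**2 + 2*k + 4), so s_k = R(k)·t_k = -(3*k + 2)*factorial(k + 1)/3**k.
Verify: -(3*k**2 + 2*k + 4)*factorial(k + 1)/(3*3**k) matches t_k.
Telescoping: Σ = s_(6) − s_(2) = -11200/81 − (-16/3) = -10768/81.

Σ = -10768/81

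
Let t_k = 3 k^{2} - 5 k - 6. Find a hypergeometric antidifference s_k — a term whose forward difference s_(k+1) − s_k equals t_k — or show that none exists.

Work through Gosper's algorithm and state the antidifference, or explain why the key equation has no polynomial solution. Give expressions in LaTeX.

s_k = k \left(k^{2} - 4 k - 3\right)

The ratio is (3*k**2 + k - 8)/(3*k**2 - 5*k - 6).
Factor: A=1; B=1; C=k**2 - 5*k/3 - 2.
Solve (1)·f(k+1) − (1)·f(k) = k**2 - 5*k/3 - 2.
From deg A=0, deg B=0, deg C=2: d=3.
A polynomial solution: f(k) = k*(k**2 - 4*k - 3)/3.
Get s_k = R·t_k = k*(k**2 - 4*k - 3) with R(k) = B(k−1)f(k)/C(k) = k*(k**2 - 4*k - 3)/(3*k**2 - 5*k - 6).
Verify: 3*k**2 - 5*k - 6 matches t_k.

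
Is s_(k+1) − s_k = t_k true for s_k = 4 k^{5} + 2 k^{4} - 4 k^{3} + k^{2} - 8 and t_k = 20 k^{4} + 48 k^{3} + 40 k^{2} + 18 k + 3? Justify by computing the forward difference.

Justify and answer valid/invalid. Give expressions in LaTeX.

valid; difference matches t_k

s_(k+1) = 4*k**5 + 22*k**4 + 44*k**3 + 41*k**2 + 18*k - 5
s_(k+1) − s_k = 20*k**4 + 48*k**3 + 40*k**2 + 18*k + 3
(s_(k+1) − s_k) − t_k = 0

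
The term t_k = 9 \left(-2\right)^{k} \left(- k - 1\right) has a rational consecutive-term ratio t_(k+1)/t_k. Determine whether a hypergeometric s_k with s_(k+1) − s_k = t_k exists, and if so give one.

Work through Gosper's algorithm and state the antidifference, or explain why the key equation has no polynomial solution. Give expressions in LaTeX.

s_k = \left(-2\right)^{k} \left(3 k + 1\right)

Step 1: r(k) = 2*(-k - 2)/(k + 1).
A = -2, B = 1, C = k + 1.
Need (-2)·f(k+1) − (1)·f(k) = k + 1.
Degrees (0,0,1) ⇒ d ≤ 1.
Solving with deg f ≤ 1: f(k) = -(3*k + 1)/9.
Get s_k = R·t_k = (-2)**k*(3*k + 1) with R(k) = B(k−1)f(k)/C(k) = -(3*k + 1)/(9*(k + 1)).
Δs = 9*(-2)**k*(-k - 1), as required.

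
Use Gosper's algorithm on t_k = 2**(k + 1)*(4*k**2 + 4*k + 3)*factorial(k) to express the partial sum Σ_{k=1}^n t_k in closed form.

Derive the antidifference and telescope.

r(k) = 2*(4*k**3 + 16*k**2 + 23*k + 11)/(4*k**2 + 4*k + 3) after simplifying.
Normal form (A,B,C) = (2*k + 2, 1, k**2 + k + 3/4).
Solve (2*k + 2)·f(k+1) − (1)·f(k) = k**2 + k + 3/4.
deg f ≤ 1 (via 1,0,2).
Solving with deg f ≤ 1: f(k) = (2*k - 1)/4.
Get s_k = R·t_k = 2**(k + 1)*(2*k - 1)*factorial(k) with R(k) = B(k−1)f(k)/C(k) = (2*k - 1)/(4*k**2 + 4*k + 3).
Δs = 2**(k + 1)*(4*k**2 + 4*k + 3)*factorial(k), as required.
s_(n+1) = 2**(n + 2)*(2*n + 1)*factorial(n + 1) and s_(1) = 4, so S(n) = 8*2**n*n**2*factorial(n) + 12*2**n*n*factorial(n) + 4*2**n*factorial(n) - 4.

S(n) = 8*2**n*n**2*factorial(n) + 12*2**n*n*factorial(n) + 4*2**n*factorial(n) - 4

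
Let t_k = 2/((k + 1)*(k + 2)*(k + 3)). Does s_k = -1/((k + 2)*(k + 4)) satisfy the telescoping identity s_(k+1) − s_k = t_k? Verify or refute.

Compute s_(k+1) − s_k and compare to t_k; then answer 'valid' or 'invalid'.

s_(k+1) = -1/((k + 3)*(k + 5))
s_(k+1) − s_k = (2*k + 7)/(k**4 + 14*k**3 + 71*k**2 + 154*k + 120)
(s_(k+1) − s_k) − t_k = 3*(-3*k - 11)/(k**5 + 15*k**4 + 85*k**3 + 225*k**2 + 274*k + 120)

Invalid: residual 3*(-3*k - 11)/(k**5 + 15*k**4 + 85*k**3 + 225*k**2 + 274*k + 120) ≠ 0.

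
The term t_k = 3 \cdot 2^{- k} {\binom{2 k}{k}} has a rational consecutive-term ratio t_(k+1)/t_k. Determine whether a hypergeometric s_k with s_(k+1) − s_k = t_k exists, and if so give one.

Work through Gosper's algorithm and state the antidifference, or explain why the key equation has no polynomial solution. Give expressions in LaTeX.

t_(k+1)/t_k = (2*k + 1)/(k + 1).
Normal form (A,B,C) = (2*k + 1, k + 1, 1).
Key eq: (2*k + 1)·f(k+1) = (k)·f(k) + (1).
d = -1 from the (1,1,0) case.
Bound -1 < 0, so the key equation has no polynomial solution.

none — t_k is not Gosper-summable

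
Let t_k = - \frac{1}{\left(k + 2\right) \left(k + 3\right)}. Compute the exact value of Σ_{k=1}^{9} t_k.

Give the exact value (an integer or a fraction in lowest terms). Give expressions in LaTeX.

Ratio r(k) = (k + 2)/(k + 4).
Take A(k)=k + 2, B(k)=k + 4, C(k)=1.
Need (k + 2)·f(k+1) − (k + 3)·f(k) = 1.
Degrees (1,1,0) ⇒ d ≤ 1.
A polynomial solution: f(k) = k/2.
R(k) = B(k−1)·f(k)/C(k) = k*(k + 3)/2; s_k = R·t_k = -k/(2*k + 4).
s_(k+1) − s_k = -1/(k**2 + 5*k + 6) = t_k.
Σ_(k=1)^(9) t_k = s_(10) − s_(1) = -5/12 − (-1/6) = -1/4.

Σ = -1/4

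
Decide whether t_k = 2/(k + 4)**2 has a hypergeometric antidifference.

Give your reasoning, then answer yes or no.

No; the coefficient equations for f are inconsistent.

The ratio is (k + 4)**2/(k + 5)**2.
Normal form (A,B,C) = (k**2 + 8*k + 16, k**2 + 10*k + 25, 1).
Key eq: (k**2 + 8*k + 16)·f(k+1) = (k**2 + 8*k + 16)·f(k) + (1).
Degrees (2,2,0) ⇒ d ≤ 0.
f = c0 ⇒ A·f(k+1) − B(k−1)·f(k) − C = -1. The system {-1 = 0} is inconsistent; no antidifference.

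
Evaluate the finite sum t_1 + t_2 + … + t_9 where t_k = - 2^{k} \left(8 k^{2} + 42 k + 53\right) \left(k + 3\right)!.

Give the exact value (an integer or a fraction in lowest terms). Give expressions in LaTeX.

Ratio r(k) = 2*(8*k**3 + 90*k**2 + 335*k + 412)/(8*k**2 + 42*k + 53).
Gosper form: A/B · C(k+1)/C(k) with A=2*k + 8, B=1, C=k**2 + 21*k/4 + 53/8.
Solve (2*k + 8)·f(k+1) − (1)·f(k) = k**2 + 21*k/4 + 53/8.
Degrees (1,0,2) ⇒ d ≤ 1.
Coefficient equations give f(k) = (4*k + 3)/8.
Get s_k = R·t_k = -2**k*(4*k + 3)*factorial(k + 3) with R(k) = B(k−1)f(k)/C(k) = (4*k + 3)/(8*k**2 + 42*k + 53).
s_(k+1) − s_k = -2**k*(8*k**2 + 42*k + 53)*factorial(k + 3) = t_k.
Telescoping: Σ = s_(10) − s_(1) = -274188179865600 − (-336) = -274188179865264.

Σ = -274188179865264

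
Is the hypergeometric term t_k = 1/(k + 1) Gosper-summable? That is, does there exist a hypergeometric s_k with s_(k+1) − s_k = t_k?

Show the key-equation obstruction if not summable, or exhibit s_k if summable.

No — key equation has no polynomial f.

Ratio r(k) = (k + 1)/(k + 2).
Normal form (A,B,C) = (k + 1, k + 2, 1).
Set up (k + 1)·f(k+1) − (k + 1)·f(k) − (1) = 0.
Bound: deg f ≤ 0.
Write f(k) = c0. Then LHS − RHS = -1, requiring -1 = 0: contradictory. No certificate.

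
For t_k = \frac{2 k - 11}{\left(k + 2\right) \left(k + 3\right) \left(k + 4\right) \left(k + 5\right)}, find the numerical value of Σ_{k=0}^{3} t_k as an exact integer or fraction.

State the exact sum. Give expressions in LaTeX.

Σ = -43/336

t_(k+1)/t_k = (k + 2)*(2*k - 9)/((k + 6)*(2*k - 11)).
Factor: A=k + 2; B=k + 6; C=k - 11/2.
Solve (k + 2)·f(k+1) − (k + 5)·f(k) = k - 11/2.
From deg A=1, deg B=1, deg C=1: d=3.
Coefficient equations give f(k) = -k*(k**2 + 9*k + 34)/16.
Then R = B(k−1)f/C = -k*(k + 5)*(k**2 + 9*k + 34)/(8*(2*k - 11)), so s_k = R(k)·t_k = k*(-k**2 - 9*k - 34)/(8*(k + 2)*(k + 3)*(k + 4)).
Δs = (2*k - 11)/(k**4 + 14*k**3 + 71*k**2 + 154*k + 120), as required.
Sum = s_(4) − s_(0); s_(4) = -43/336, s_(0) = 0 ⇒ -43/336.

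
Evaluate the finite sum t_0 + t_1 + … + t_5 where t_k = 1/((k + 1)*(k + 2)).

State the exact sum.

Σ = 6/7

r(k) = (k + 1)/(k + 3) after simplifying.
Gosper form: A/B · C(k+1)/C(k) with A=k + 1, B=k + 3, C=1.
Solve (k + 1)·f(k+1) − (k + 2)·f(k) = 1.
From deg A=1, deg B=1, deg C=0: d=1.
Coefficient equations give f(k) = k.
Get s_k = R·t_k = k/(k + 1) with R(k) = B(k−1)f(k)/C(k) = k*(k + 2).
Verify: 1/(k**2 + 3*k + 2) matches t_k.
Evaluate s at k=6 and k=0: 6/7 and 0; difference 6/7.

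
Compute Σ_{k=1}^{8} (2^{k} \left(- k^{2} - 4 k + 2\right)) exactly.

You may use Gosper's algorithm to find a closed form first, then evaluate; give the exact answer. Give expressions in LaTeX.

Σ = -39430

Ratio r(k) = 2*(k**2 + 6*k + 3)/(k**2 + 4*k - 2).
Factor: A=2; B=1; C=k**2 + 4*k - 2.
Set up (2)·f(k+1) − (1)·f(k) − (k**2 + 4*k - 2) = 0.
deg f ≤ 2 (via 0,0,2).
Coefficient equations give f(k) = (k - 2)*(k + 2).
Get s_k = R·t_k = 2**k*(4 - k**2) with R(k) = B(k−1)f(k)/C(k) = (k - 2)*(k + 2)/(k**2 + 4*k - 2).
s_(k+1) − s_k = 2**k*(-k**2 - 4*k + 2) = t_k.
Sum = s_(9) − s_(1); s_(9) = -39424, s_(1) = 6 ⇒ -39430.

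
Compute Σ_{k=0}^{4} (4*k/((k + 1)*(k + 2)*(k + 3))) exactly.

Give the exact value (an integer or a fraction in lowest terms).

Σ = 10/21

Compute t_(k+1)/t_k: get (k + 1)**2/(k*(k + 4)).
Take A(k)=k + 1, B(k)=k + 4, C(k)=k.
f must satisfy (k + 1)·f(k+1) − (k + 3)·f(k) = k.
Bound: deg f ≤ 2.
Solving with deg f ≤ 2: f(k) = k*(k - 1)/4.
Certificate R = B(k−1)f/C = (k - 1)*(k + 3)/4 gives s_k = k*(k - 1)/((k + 1)*(k + 2)).
Verify: 4*k/(k**3 + 6*k**2 + 11*k + 6) matches t_k.
Sum = s_(5) − s_(0); s_(5) = 10/21, s_(0) = 0 ⇒ 10/21.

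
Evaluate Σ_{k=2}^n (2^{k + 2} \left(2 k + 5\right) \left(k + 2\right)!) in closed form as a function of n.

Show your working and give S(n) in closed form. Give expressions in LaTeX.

S(n) = 8 \cdot 2^{n} \left(n + 3\right)! - 384

r(k) = 2*(k + 3)*(2*k + 7)/(2*k + 5) after simplifying.
A = 2*k + 6, B = 1, C = k + 5/2.
Key eq: (2*k + 6)·f(k+1) = (1)·f(k) + (k + 5/2).
Degrees (1,0,1) ⇒ d ≤ 0.
Match coefficients ⇒ f(k) = 1/2.
Then R = B(k−1)f/C = 1/(2*k + 5), so s_k = R(k)·t_k = 2**(k + 2)*factorial(k + 2).
Δs = 2**(k + 2)*(2*k + 5)*factorial(k + 2), as required.
Telescope: S(n) = s_(n+1) − s_(2) = 2**(n + 3)*factorial(n + 3) − (384) = 8*2**n*factorial(n + 3) - 384.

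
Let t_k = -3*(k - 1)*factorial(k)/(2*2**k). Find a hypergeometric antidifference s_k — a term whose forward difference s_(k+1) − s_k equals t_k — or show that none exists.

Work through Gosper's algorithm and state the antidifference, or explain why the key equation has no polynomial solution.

t_(k+1)/t_k = k*(k + 1)/(2*(k - 1)).
A = k/2 + 1/2, B = 1, C = k - 1.
Need (k/2 + 1/2)·f(k+1) − (1)·f(k) = k - 1.
Bound: deg f ≤ 0.
Solve for f: f(k) = 2 (degree 0 ≤ 0).
R(k) = B(k−1)·f(k)/C(k) = 2/(k - 1); s_k = R·t_k = -3*factorial(k)/2**k.
Check: Δs_k = -3*(k - 1)*factorial(k)/(2*2**k). ✓

s_k = -3*factorial(k)/2**k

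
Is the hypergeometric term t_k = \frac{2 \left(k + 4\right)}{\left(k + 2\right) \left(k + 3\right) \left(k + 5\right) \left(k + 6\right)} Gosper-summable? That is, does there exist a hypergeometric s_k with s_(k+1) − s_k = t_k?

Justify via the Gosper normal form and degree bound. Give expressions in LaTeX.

Yes. s_k = \frac{k \left(k + 7\right)}{10 \left(k^{2} + 7 k + 10\right)}.

Ratio r(k) = (k + 2)*(k + 5)**2/((k + 4)**2*(k + 7)).
Gosper form: A/B · C(k+1)/C(k) with A=k + 2, B=k + 7, C=k**2 + 8*k + 16.
Solve (k + 2)·f(k+1) − (k + 6)·f(k) = k**2 + 8*k + 16.
Bound: deg f ≤ 4.
Solving with deg f ≤ 4: f(k) = k*(k + 3)*(k + 4)*(k + 7)/20.
Certificate R = B(k−1)f/C = k*(k + 3)*(k + 6)*(k + 7)/(20*(k + 4)) gives s_k = k*(k + 7)/(10*(k**2 + 7*k + 10)).
Verify: 2*(k + 4)/(k**4 + 16*k**3 + 91*k**2 + 216*k + 180) matches t_k.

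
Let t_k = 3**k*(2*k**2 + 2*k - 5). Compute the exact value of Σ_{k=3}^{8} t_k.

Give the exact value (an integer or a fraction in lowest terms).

Σ = 1220292

Ratio r(k) = 3*(2*k**2 + 6*k - 1)/(2*k**2 + 2*k - 5).
So A=3 and B=1, with C=k**2 + k - 5/2.
Set up (3)·f(k+1) − (1)·f(k) − (k**2 + k - 5/2) = 0.
deg f ≤ 2 (via 0,0,2).
A polynomial solution: f(k) = (k**2 - 2*k - 1)/2.
Then R = B(k−1)f/C = (k**2 - 2*k - 1)/(2*k**2 + 2*k - 5), so s_k = R(k)·t_k = 3**k*(k**2 - 2*k - 1).
s_(k+1) − s_k = 3**k*(2*k**2 + 2*k - 5) = t_k.
Evaluate s at k=9 and k=3: 1220346 and 54; difference 1220292.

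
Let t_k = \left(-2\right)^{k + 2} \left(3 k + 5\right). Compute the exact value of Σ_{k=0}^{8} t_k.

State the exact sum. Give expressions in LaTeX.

r(k) = 2*(-3*k - 8)/(3*k + 5) after simplifying.
So A=-2 and B=1, with C=k + 5/3.
Need (-2)·f(k+1) − (1)·f(k) = k + 5/3.
From deg A=0, deg B=0, deg C=1: d=1.
Solving with deg f ≤ 1: f(k) = -(k + 1)/3.
Then R = B(k−1)f/C = -(k + 1)/(3*k + 5), so s_k = R(k)·t_k = (-2)**(k + 2)*(-k - 1).
s_(k+1) − s_k = (-2)**(k + 2)*(3*k + 5) = t_k.
Sum = s_(9) − s_(0); s_(9) = 20480, s_(0) = -4 ⇒ 20484.

Σ = 20484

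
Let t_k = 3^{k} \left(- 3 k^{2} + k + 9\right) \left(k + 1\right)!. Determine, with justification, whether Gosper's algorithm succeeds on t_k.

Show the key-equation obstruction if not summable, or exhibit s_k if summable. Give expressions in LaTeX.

Yes. s_k = - 3^{k} \left(k - 3\right) \left(k + 1\right)!.

Compute t_(k+1)/t_k: get 3*(k + 2)*(k - 3*(k + 1)**2 + 10)/(-3*k**2 + k + 9).
Take A(k)=3*k + 6, B(k)=1, C(k)=k**2 - k/3 - 3.
Solve (3*k + 6)·f(k+1) − (1)·f(k) = k**2 - k/3 - 3.
Degrees (1,0,2) ⇒ d ≤ 1.
A polynomial solution: f(k) = (k - 3)/3.
R(k) = B(k−1)·f(k)/C(k) = (k - 3)/(3*k**2 - k - 9); s_k = R·t_k = -3**k*(k - 3)*factorial(k + 1).
s_(k+1) − s_k = 3**k*(-3*k**2 + k + 9)*factorial(k + 1) = t_k.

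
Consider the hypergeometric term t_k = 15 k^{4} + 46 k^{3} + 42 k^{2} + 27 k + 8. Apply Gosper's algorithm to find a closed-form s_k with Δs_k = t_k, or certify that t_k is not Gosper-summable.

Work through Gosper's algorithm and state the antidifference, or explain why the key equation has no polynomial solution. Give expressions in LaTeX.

Ratio r(k) = (15*k**4 + 106*k**3 + 270*k**2 + 309*k + 138)/(15*k**4 + 46*k**3 + 42*k**2 + 27*k + 8).
Factor: A=1; B=1; C=k**4 + 46*k**3/15 + 14*k**2/5 + 9*k/5 + 8/15.
f must satisfy (1)·f(k+1) − (1)·f(k) = k**4 + 46*k**3/15 + 14*k**2/5 + 9*k/5 + 8/15.
Bound: deg f ≤ 5.
A polynomial solution: f(k) = k*(3*k**4 + 4*k**3 - 4*k**2 + 4*k + 1)/15.
Certificate R = B(k−1)f/C = k*(3*k**4 + 4*k**3 - 4*k**2 + 4*k + 1)/(15*k**4 + 46*k**3 + 42*k**2 + 27*k + 8) gives s_k = k*(3*k**4 + 4*k**3 - 4*k**2 + 4*k + 1).
Check: Δs_k = 15*k**4 + 46*k**3 + 42*k**2 + 27*k + 8. ✓

s_k = k \left(3 k^{4} + 4 k^{3} - 4 k^{2} + 4 k + 1\right)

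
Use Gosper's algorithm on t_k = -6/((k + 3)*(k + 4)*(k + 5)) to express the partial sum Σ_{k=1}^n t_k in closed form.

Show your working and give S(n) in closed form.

Compute t_(k+1)/t_k: get (k + 3)/(k + 6).
So A=k + 3 and B=k + 6, with C=1.
f must satisfy (k + 3)·f(k+1) − (k + 5)·f(k) = 1.
deg f ≤ 2 (via 1,1,0).
A polynomial solution: f(k) = k*(k + 7)/24.
Certificate R = B(k−1)f/C = k*(k + 5)*(k + 7)/24 gives s_k = k*(-k - 7)/(4*(k + 3)*(k + 4)).
Δs = -6/(k**3 + 12*k**2 + 47*k + 60), as required.
Σ_(k=1)^n t_k = s_(n+1) − s_(1) = ((-n**2 - 9*n - 8)/(4*(n**2 + 9*n + 20))) − (-1/10), i.e. 3*n*(-n - 9)/(20*(n**2 + 9*n + 20)).

S(n) = 3*n*(-n - 9)/(20*(n**2 + 9*n + 20))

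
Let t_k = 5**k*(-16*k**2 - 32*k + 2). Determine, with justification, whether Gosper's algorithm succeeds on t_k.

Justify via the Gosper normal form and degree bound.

Compute t_(k+1)/t_k: get 5*(8*k**2 + 32*k + 23)/(8*k**2 + 16*k - 1).
Gosper form: A/B · C(k+1)/C(k) with A=5, B=1, C=k**2 + 2*k - 1/8.
Solve (5)·f(k+1) − (1)·f(k) = k**2 + 2*k - 1/8.
From deg A=0, deg B=0, deg C=2: d=2.
Match coefficients ⇒ f(k) = (4*k**2 - 2*k - 3)/16.
Certificate R = B(k−1)f/C = (4*k**2 - 2*k - 3)/(2*(8*k**2 + 16*k - 1)) gives s_k = 5**k*(-4*k**2 + 2*k + 3).
Verify: 5**k*(-16*k**2 - 32*k + 2) matches t_k.

Yes. s_k = 5**k*(-4*k**2 + 2*k + 3).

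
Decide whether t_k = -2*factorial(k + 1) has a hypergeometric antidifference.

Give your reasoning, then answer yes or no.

Compute t_(k+1)/t_k: get k + 2.
Take A(k)=k + 2, B(k)=1, C(k)=1.
Solve (k + 2)·f(k+1) − (1)·f(k) = 1.
From deg A=1, deg B=0, deg C=0: d=-1.
deg f ≤ -1 is impossible — no certificate.

No — t_k has no hypergeometric antidifference.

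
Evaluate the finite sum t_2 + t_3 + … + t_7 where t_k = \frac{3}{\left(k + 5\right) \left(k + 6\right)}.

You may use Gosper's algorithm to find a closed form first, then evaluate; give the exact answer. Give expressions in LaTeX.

The ratio is (k + 5)/(k + 7).
So A=k + 5 and B=k + 7, with C=1.
f must satisfy (k + 5)·f(k+1) − (k + 6)·f(k) = 1.
deg f ≤ 1 (via 1,1,0).
A polynomial solution: f(k) = k/5.
So s_k = (B(k−1)f/C)·t_k = (k*(k + 6)/5)·t_k = 3*k/(5*(k + 5)).
Δs = 3/(k**2 + 11*k + 30), as required.
Telescoping: Σ = s_(8) − s_(2) = 24/65 − (6/35) = 18/91.

Σ = 18/91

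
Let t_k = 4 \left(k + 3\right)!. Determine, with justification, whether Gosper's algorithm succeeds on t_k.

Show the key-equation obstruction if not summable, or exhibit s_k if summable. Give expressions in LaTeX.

t_(k+1)/t_k = k + 4.
Gosper form: A/B · C(k+1)/C(k) with A=k + 4, B=1, C=1.
Solve (k + 4)·f(k+1) − (1)·f(k) = 1.
deg f ≤ -1 (via 1,0,0).
deg f ≤ -1 is impossible — no certificate.

No. Not Gosper-summable.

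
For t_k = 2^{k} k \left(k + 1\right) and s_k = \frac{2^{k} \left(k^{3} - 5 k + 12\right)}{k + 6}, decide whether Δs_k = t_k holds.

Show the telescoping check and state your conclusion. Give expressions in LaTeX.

s_(k+1) = 2**(k + 1)*(-5*k + (k + 1)**3 + 7)/(k + 7)
s_(k+1) − s_k = 2**k*(k**4 + 11*k**3 + 37*k**2 + 15*k + 12)/(k**2 + 13*k + 42)
(s_(k+1) − s_k) − t_k = 3*2**k*(-k**3 - 6*k**2 - 9*k + 4)/(k**2 + 13*k + 42)

Invalid: residual \frac{3 \cdot 2^{k} \left(- k^{3} - 6 k^{2} - 9 k + 4\right)}{k^{2} + 13 k + 42} ≠ 0.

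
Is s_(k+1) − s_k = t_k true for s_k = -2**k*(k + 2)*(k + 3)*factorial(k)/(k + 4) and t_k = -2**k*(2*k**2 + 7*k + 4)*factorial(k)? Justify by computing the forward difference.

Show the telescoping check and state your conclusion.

Invalid: residual 2**k*(2*k**3 + 15*k**2 + 31*k + 14)*factorial(k)/((k + 4)*(k + 5)) ≠ 0.

s_(k+1) = -2**(k + 1)*(k + 3)*(k + 4)*factorial(k + 1)/(k + 5)
s_(k+1) − s_k = -2**k*(k + 3)*(2*k**3 + 17*k**2 + 41*k + 22)*factorial(k)/((k + 4)*(k + 5))
(s_(k+1) − s_k) − t_k = 2**k*(2*k**3 + 15*k**2 + 31*k + 14)*factorial(k)/((k + 4)*(k + 5))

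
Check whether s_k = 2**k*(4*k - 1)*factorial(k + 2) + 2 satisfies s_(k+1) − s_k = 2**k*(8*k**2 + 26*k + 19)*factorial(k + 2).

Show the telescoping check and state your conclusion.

Valid: the claim telescopes to t_k.

s_(k+1) = 2**(k + 1)*(4*k + 3)*factorial(k + 3) + 2
s_(k+1) − s_k = 2**k*(8*k**2 + 26*k + 19)*factorial(k + 2)
(s_(k+1) − s_k) − t_k = 0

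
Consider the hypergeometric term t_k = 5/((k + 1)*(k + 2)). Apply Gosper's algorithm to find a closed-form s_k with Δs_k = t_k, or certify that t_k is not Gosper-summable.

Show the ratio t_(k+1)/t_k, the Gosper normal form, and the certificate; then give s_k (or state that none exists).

s_k = 5*k/(k + 1)

Compute t_(k+1)/t_k: get (k + 1)/(k + 3).
Gosper form: A/B · C(k+1)/C(k) with A=k + 1, B=k + 3, C=1.
Set up (k + 1)·f(k+1) − (k + 2)·f(k) − (1) = 0.
Degrees (1,1,0) ⇒ d ≤ 1.
Match coefficients ⇒ f(k) = k.
So s_k = (B(k−1)f/C)·t_k = (k*(k + 2))·t_k = 5*k/(k + 1).
Δs = 5/(k**2 + 3*k + 2), as required.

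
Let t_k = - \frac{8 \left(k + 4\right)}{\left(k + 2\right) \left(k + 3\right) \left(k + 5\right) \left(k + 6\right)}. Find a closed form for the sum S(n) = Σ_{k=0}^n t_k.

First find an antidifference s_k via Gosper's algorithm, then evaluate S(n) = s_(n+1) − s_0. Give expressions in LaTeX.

S(n) = \frac{2 \left(- n^{2} - 9 n - 8\right)}{5 \left(n^{2} + 9 n + 18\right)}

Compute t_(k+1)/t_k: get (k + 2)*(k + 5)**2/((k + 4)**2*(k + 7)).
Gosper form: A/B · C(k+1)/C(k) with A=k + 2, B=k + 7, C=k**2 + 8*k + 16.
Set up (k + 2)·f(k+1) − (k + 6)·f(k) − (k**2 + 8*k + 16) = 0.
From deg A=1, deg B=1, deg C=2: d=4.
A polynomial solution: f(k) = k*(k + 3)*(k + 4)*(k + 7)/20.
Certificate R = B(k−1)f/C = k*(k + 3)*(k + 6)*(k + 7)/(20*(k + 4)) gives s_k = 2*k*(-k - 7)/(5*(k**2 + 7*k + 10)).
Verify: 8*(-k - 4)/(k**4 + 16*k**3 + 91*k**2 + 216*k + 180) matches t_k.
Telescope: S(n) = s_(n+1) − s_(0) = 2*(-n**2 - 9*n - 8)/(5*(n**2 + 9*n + 18)) − (0) = 2*(-n**2 - 9*n - 8)/(5*(n**2 + 9*n + 18)).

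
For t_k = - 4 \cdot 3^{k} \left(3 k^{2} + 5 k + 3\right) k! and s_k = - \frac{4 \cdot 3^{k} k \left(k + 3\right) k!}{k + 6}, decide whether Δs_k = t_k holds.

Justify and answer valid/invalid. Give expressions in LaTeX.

s_(k+1) = -12*3**k*(k + 1)*(k + 4)*factorial(k + 1)/(k + 7)
s_(k+1) − s_k = -4*3**k*(3*k**4 + 35*k**3 + 125*k**2 + 153*k + 72)*factorial(k)/((k + 6)*(k + 7))
(s_(k+1) − s_k) − t_k = 12*3**k*(3*k**3 + 23*k**2 + 32*k + 18)*factorial(k)/((k + 6)*(k + 7))

Invalid: residual \frac{12 \cdot 3^{k} \left(3 k^{3} + 23 k^{2} + 32 k + 18\right) k!}{\left(k + 6\right) \left(k + 7\right)} ≠ 0.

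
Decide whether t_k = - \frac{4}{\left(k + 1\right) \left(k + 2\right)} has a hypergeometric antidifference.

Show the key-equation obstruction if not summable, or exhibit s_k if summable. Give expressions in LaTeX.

Yes. s_k = - \frac{4 k}{k + 1}.

Compute t_(k+1)/t_k: get (k + 1)/(k + 3).
So A=k + 1 and B=k + 3, with C=1.
Set up (k + 1)·f(k+1) − (k + 2)·f(k) − (1) = 0.
Degrees (1,1,0) ⇒ d ≤ 1.
Solving with deg f ≤ 1: f(k) = k.
So s_k = (B(k−1)f/C)·t_k = (k*(k + 2))·t_k = -4*k/(k + 1).
Verify: -4/(k**2 + 3*k + 2) matches t_k.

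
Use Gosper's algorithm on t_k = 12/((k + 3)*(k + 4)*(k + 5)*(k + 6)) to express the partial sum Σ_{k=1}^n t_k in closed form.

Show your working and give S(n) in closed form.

Ratio r(k) = (k + 3)/(k + 7).
Factor: A=k + 3; B=k + 7; C=1.
Solve (k + 3)·f(k+1) − (k + 6)·f(k) = 1.
Degrees (1,1,0) ⇒ d ≤ 3.
Match coefficients ⇒ f(k) = k*(k**2 + 12*k + 47)/180.
Then R = B(k−1)f/C = k*(k + 6)*(k**2 + 12*k + 47)/180, so s_k = R(k)·t_k = k*(k**2 + 12*k + 47)/(15*(k + 3)*(k + 4)*(k + 5)).
Δs = 12/(k**4 + 18*k**3 + 119*k**2 + 342*k + 360), as required.
s_(n+1) = (n**3 + 15*n**2 + 74*n + 60)/(15*(n**3 + 15*n**2 + 74*n + 120)) and s_(1) = 1/30, so S(n) = n*(n**2 + 15*n + 74)/(30*(n**3 + 15*n**2 + 74*n + 120)).

S(n) = n*(n**2 + 15*n + 74)/(30*(n**3 + 15*n**2 + 74*n + 120))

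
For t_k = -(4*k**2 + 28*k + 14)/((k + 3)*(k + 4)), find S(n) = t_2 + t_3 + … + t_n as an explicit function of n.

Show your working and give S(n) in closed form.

Ratio r(k) = (k + 3)*(14*k + 2*(k + 1)**2 + 21)/((k + 5)*(2*k**2 + 14*k + 7)).
Take A(k)=k + 3, B(k)=k + 5, C(k)=k**2 + 7*k + 7/2.
f must satisfy (k + 3)·f(k+1) − (k + 4)·f(k) = k**2 + 7*k + 7/2.
d = 2 from the (1,1,2) case.
Solving with deg f ≤ 2: f(k) = k*(6*k + 1)/6.
Get s_k = R·t_k = -2*k*(6*k + 1)/(3*k + 9) with R(k) = B(k−1)f(k)/C(k) = k*(k + 4)*(6*k + 1)/(3*(2*k**2 + 14*k + 7)).
Check: Δs_k = 2*(-2*k**2 - 14*k - 7)/(k**2 + 7*k + 12). ✓
Telescope: S(n) = s_(n+1) − s_(2) = 2*(-6*n**2 - 13*n - 7)/(3*(n + 4)) − (-52/15) = 2*(-10*n**2 - 13*n + 23)/(5*(n + 4)).

S(n) = 2*(-10*n**2 - 13*n + 23)/(5*(n + 4))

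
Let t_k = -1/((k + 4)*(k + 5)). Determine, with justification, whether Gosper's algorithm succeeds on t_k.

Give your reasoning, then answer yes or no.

Yes. s_k = -k/(4*k + 16).

Step 1: r(k) = (k + 4)/(k + 6).
Normal form (A,B,C) = (k + 4, k + 6, 1).
Need (k + 4)·f(k+1) − (k + 5)·f(k) = 1.
deg f ≤ 1 (via 1,1,0).
Coefficient equations give f(k) = k/4.
Get s_k = R·t_k = -k/(4*k + 16) with R(k) = B(k−1)f(k)/C(k) = k*(k + 5)/4.
Check: Δs_k = -1/(k**2 + 9*k + 20). ✓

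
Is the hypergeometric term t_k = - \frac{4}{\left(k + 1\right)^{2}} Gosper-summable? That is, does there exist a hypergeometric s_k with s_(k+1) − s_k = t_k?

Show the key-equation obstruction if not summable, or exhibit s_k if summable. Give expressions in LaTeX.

No — key equation has no polynomial f.

Compute t_(k+1)/t_k: get (k + 1)**2/(k + 2)**2.
So A=k**2 + 2*k + 1 and B=k**2 + 4*k + 4, with C=1.
Key eq: (k**2 + 2*k + 1)·f(k+1) = (k**2 + 2*k + 1)·f(k) + (1).
Degrees (2,2,0) ⇒ d ≤ 0.
Generic f = c0 gives residual -1; -1 = 0 cannot hold, so t_k is not Gosper-summable.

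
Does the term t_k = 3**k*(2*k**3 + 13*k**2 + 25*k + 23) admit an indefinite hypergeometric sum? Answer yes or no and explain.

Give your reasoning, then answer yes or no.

r(k) = 3*(2*k**3 + 19*k**2 + 57*k + 63)/(2*k**3 + 13*k**2 + 25*k + 23) after simplifying.
Normal form (A,B,C) = (3, 1, k**3 + 13*k**2/2 + 25*k/2 + 23/2).
Solve (3)·f(k+1) − (1)·f(k) = k**3 + 13*k**2/2 + 25*k/2 + 23/2.
Bound: deg f ≤ 3.
Coefficient equations give f(k) = (k + 2)*(k**2 + 2)/2.
Certificate R = B(k−1)f/C = (k + 2)*(k**2 + 2)/(2*k**3 + 13*k**2 + 25*k + 23) gives s_k = 3**k*(k**3 + 2*k**2 + 2*k + 4).
Verify: 3**k*(2*k**3 + 13*k**2 + 25*k + 23) matches t_k.

Yes. s_k = 3**k*(k**3 + 2*k**2 + 2*k + 4).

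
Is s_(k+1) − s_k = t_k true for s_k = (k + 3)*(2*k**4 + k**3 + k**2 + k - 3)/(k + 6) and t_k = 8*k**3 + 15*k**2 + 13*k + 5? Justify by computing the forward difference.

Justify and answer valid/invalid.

s_(k+1) = (k + 4)*(k + 2*(k + 1)**4 + (k + 1)**3 + (k + 1)**2 - 2)/(k + 7)
s_(k+1) − s_k = (8*k**5 + 101*k**4 + 358*k**3 + 498*k**2 + 365*k + 111)/(k**2 + 13*k + 42)
(s_(k+1) − s_k) − t_k = 3*(-6*k**4 - 62*k**3 - 102*k**2 - 82*k - 33)/(k**2 + 13*k + 42)

Invalid: residual 3*(-6*k**4 - 62*k**3 - 102*k**2 - 82*k - 33)/(k**2 + 13*k + 42) ≠ 0.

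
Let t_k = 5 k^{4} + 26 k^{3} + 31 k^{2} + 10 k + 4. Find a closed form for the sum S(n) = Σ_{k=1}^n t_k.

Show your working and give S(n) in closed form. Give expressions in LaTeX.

Step 1: r(k) = (5*k**4 + 46*k**3 + 139*k**2 + 170*k + 76)/(5*k**4 + 26*k**3 + 31*k**2 + 10*k + 4).
Take A(k)=1, B(k)=1, C(k)=k**4 + 26*k**3/5 + 31*k**2/5 + 2*k + 4/5.
Need (1)·f(k+1) − (1)·f(k) = k**4 + 26*k**3/5 + 31*k**2/5 + 2*k + 4/5.
Degrees (0,0,4) ⇒ d ≤ 5.
Solving with deg f ≤ 5: f(k) = k*(k**4 + 4*k**3 - k**2 - 4*k + 4)/5.
So s_k = (B(k−1)f/C)·t_k = (k*(k**4 + 4*k**3 - k**2 - 4*k + 4)/(5*k**4 + 26*k**3 + 31*k**2 + 10*k + 4))·t_k = k*(k**4 + 4*k**3 - k**2 - 4*k + 4).
s_(k+1) − s_k = 5*k**4 + 26*k**3 + 31*k**2 + 10*k + 4 = t_k.
s_(n+1) = n**5 + 9*n**4 + 25*n**3 + 27*n**2 + 14*n + 4 and s_(1) = 4, so S(n) = n*(n**4 + 9*n**3 + 25*n**2 + 27*n + 14).

S(n) = n \left(n^{4} + 9 n^{3} + 25 n^{2} + 27 n + 14\right)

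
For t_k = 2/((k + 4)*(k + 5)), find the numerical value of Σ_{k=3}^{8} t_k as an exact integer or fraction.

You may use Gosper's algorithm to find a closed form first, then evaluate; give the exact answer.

Ratio r(k) = (k + 4)/(k + 6).
Take A(k)=k + 4, B(k)=k + 6, C(k)=1.
Solve (k + 4)·f(k+1) − (k + 5)·f(k) = 1.
Degrees (1,1,0) ⇒ d ≤ 1.
Solve for f: f(k) = k/4 (degree 1 ≤ 1).
Certificate R = B(k−1)f/C = k*(k + 5)/4 gives s_k = k/(2*(k + 4)).
Δs = 2/(k**2 + 9*k + 20), as required.
Telescoping: Σ = s_(9) − s_(3) = 9/26 − (3/14) = 12/91.

Σ = 12/91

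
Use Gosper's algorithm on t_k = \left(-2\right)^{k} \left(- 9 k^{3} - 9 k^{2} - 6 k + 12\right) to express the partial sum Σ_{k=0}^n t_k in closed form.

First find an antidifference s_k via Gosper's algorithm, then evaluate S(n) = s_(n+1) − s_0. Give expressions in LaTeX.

S(n) = - 6 \left(-2\right)^{n} n^{3} - 12 \left(-2\right)^{n} n^{2} - 6 \left(-2\right)^{n} n + 8 \left(-2\right)^{n} + 4

The ratio is 2*(-3*k**3 - 12*k**2 - 17*k - 4)/(3*k**3 + 3*k**2 + 2*k - 4).
So A=-2 and B=1, with C=k**3 + k**2 + 2*k/3 - 4/3.
Need (-2)·f(k+1) − (1)·f(k) = k**3 + k**2 + 2*k/3 - 4/3.
From deg A=0, deg B=0, deg C=3: d=3.
Match coefficients ⇒ f(k) = -(3*k**3 - 3*k**2 - 4)/9.
Then R = B(k−1)f/C = -(3*k**3 - 3*k**2 - 4)/(3*(3*k**3 + 3*k**2 + 2*k - 4)), so s_k = R(k)·t_k = (-2)**k*(3*k**3 - 3*k**2 - 4).
Check: Δs_k = (-2)**k*(-9*k**3 - 9*k**2 - 6*k + 12). ✓
Σ_(k=0)^n t_k = s_(n+1) − s_(0) = ((-2)**(n + 1)*(3*n**3 + 6*n**2 + 3*n - 4)) − (-4), i.e. -6*(-2)**n*n**3 - 12*(-2)**n*n**2 - 6*(-2)**n*n + 8*(-2)**n + 4.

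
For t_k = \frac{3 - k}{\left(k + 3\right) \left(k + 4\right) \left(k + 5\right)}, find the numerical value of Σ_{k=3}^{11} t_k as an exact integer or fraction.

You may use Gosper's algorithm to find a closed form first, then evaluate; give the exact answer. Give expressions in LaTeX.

Σ = -3/140

r(k) = (k - 2)*(k + 3)/((k - 3)*(k + 6)) after simplifying.
A = k + 3, B = k + 6, C = k - 3.
f must satisfy (k + 3)·f(k+1) − (k + 5)·f(k) = k - 3.
d = 2 from the (1,1,1) case.
Solve for f: f(k) = -k (degree 1 ≤ 2).
Get s_k = R·t_k = k/((k + 3)*(k + 4)) with R(k) = B(k−1)f(k)/C(k) = -k*(k + 5)/(k - 3).
s_(k+1) − s_k = (3 - k)/(k**3 + 12*k**2 + 47*k + 60) = t_k.
Σ_(k=3)^(11) t_k = s_(12) − s_(3) = 1/20 − (1/14) = -3/140.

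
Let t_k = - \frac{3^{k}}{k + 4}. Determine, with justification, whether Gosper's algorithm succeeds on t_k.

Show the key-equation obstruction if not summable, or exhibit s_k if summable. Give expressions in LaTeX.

t_(k+1)/t_k = 3*(k + 4)/(k + 5).
Factor: A=3*k + 12; B=k + 5; C=1.
f must satisfy (3*k + 12)·f(k+1) − (k + 4)·f(k) = 1.
Bound: deg f ≤ -1.
d = -1 < 0 ⇒ no nonzero polynomial f; not summable.

No — negative degree bound, so no certificate f.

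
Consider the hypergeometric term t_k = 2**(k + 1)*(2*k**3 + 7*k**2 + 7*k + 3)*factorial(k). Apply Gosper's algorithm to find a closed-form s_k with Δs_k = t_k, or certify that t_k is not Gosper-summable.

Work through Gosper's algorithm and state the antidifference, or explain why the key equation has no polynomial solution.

s_k = 2**(k + 1)*(k**2 + k - 1)*factorial(k)

Ratio r(k) = 2*(2*k**4 + 15*k**3 + 40*k**2 + 46*k + 19)/(2*k**3 + 7*k**2 + 7*k + 3).
So A=2*k + 2 and B=1, with C=k**3 + 7*k**2/2 + 7*k/2 + 3/2.
Solve (2*k + 2)·f(k+1) − (1)·f(k) = k**3 + 7*k**2/2 + 7*k/2 + 3/2.
From deg A=1, deg B=0, deg C=3: d=2.
Match coefficients ⇒ f(k) = (k**2 + k - 1)/2.
Get s_k = R·t_k = 2**(k + 1)*(k**2 + k - 1)*factorial(k) with R(k) = B(k−1)f(k)/C(k) = (k**2 + k - 1)/(2*k**3 + 7*k**2 + 7*k + 3).
Verify: 2**(k + 1)*(2*k**3 + 7*k**2 + 7*k + 3)*factorial(k) matches t_k.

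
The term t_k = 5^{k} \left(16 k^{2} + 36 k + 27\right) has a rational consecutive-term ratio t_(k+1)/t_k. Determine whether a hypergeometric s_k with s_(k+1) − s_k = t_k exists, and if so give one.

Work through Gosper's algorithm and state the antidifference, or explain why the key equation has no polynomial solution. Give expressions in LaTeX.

Ratio r(k) = 5*(16*k**2 + 68*k + 79)/(16*k**2 + 36*k + 27).
Take A(k)=5, B(k)=1, C(k)=k**2 + 9*k/4 + 27/16.
Need (5)·f(k+1) − (1)·f(k) = k**2 + 9*k/4 + 27/16.
d = 2 from the (0,0,2) case.
Solve for f: f(k) = (4*k**2 - k + 3)/16 (degree 2 ≤ 2).
Get s_k = R·t_k = 5**k*(4*k**2 - k + 3) with R(k) = B(k−1)f(k)/C(k) = (4*k**2 - k + 3)/(16*k**2 + 36*k + 27).
Verify: 5**k*(16*k**2 + 36*k + 27) matches t_k.

s_k = 5^{k} \left(4 k^{2} - k + 3\right)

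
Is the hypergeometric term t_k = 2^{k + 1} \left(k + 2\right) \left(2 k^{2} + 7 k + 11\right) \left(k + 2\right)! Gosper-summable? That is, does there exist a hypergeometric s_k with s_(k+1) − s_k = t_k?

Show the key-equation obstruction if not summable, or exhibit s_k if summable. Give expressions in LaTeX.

Yes. s_k = 2^{k + 1} \left(k^{2} + k + 2\right) \left(k + 2\right)!.

Step 1: r(k) = (k + 3)**2*(14*k + 4*(k + 1)**2 + 36)/((k + 2)*(2*k**2 + 7*k + 11)).
So A=2*k + 6 and B=1, with C=k**3 + 11*k**2/2 + 25*k/2 + 11.
Need (2*k + 6)·f(k+1) − (1)·f(k) = k**3 + 11*k**2/2 + 25*k/2 + 11.
From deg A=1, deg B=0, deg C=3: d=2.
A polynomial solution: f(k) = (k**2 + k + 2)/2.
Get s_k = R·t_k = 2**(k + 1)*(k**2 + k + 2)*factorial(k + 2) with R(k) = B(k−1)f(k)/C(k) = (k**2 + k + 2)/((k + 2)*(2*k**2 + 7*k + 11)).
Verify: 2**(k + 1)*(k + 2)*(2*k**2 + 7*k + 11)*factorial(k + 2) matches t_k.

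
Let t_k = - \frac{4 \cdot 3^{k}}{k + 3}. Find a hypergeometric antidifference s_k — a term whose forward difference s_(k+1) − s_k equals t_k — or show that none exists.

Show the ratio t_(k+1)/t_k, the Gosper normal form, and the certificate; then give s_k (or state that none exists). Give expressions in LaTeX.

none — t_k is not Gosper-summable

The ratio is 3*(k + 3)/(k + 4).
A = 3*k + 9, B = k + 4, C = 1.
f must satisfy (3*k + 9)·f(k+1) − (k + 3)·f(k) = 1.
deg f ≤ -1 (via 1,1,0).
deg f ≤ -1 is impossible — no certificate.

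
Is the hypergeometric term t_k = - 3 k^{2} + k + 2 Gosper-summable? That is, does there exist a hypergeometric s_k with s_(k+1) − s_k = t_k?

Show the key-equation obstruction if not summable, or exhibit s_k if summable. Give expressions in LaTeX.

Compute t_(k+1)/t_k: get k*(3*k + 5)/(3*k**2 - k - 2).
So A=1 and B=1, with C=k**2 - k/3 - 2/3.
Key eq: (1)·f(k+1) = (1)·f(k) + (k**2 - k/3 - 2/3).
deg f ≤ 3 (via 0,0,2).
Solve for f: f(k) = k*(k**2 - 2*k - 1)/3 (degree 3 ≤ 3).
So s_k = (B(k−1)f/C)·t_k = (k*(k**2 - 2*k - 1)/((k - 1)*(3*k + 2)))·t_k = k*(-k**2 + 2*k + 1).
s_(k+1) − s_k = -3*k**2 + k + 2 = t_k.

Yes. s_k = k \left(- k^{2} + 2 k + 1\right).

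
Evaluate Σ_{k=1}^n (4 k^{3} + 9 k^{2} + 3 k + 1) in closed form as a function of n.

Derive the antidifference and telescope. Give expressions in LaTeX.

S(n) = n \left(n^{3} + 5 n^{2} + 7 n + 4\right)

Ratio r(k) = (4*k**3 + 21*k**2 + 33*k + 17)/(4*k**3 + 9*k**2 + 3*k + 1).
Factor: A=1; B=1; C=k**3 + 9*k**2/4 + 3*k/4 + 1/4.
Set up (1)·f(k+1) − (1)·f(k) − (k**3 + 9*k**2/4 + 3*k/4 + 1/4) = 0.
From deg A=0, deg B=0, deg C=3: d=4.
Coefficient equations give f(k) = k*(k**3 + k**2 - 2*k + 1)/4.
Certificate R = B(k−1)f/C = k*(k**3 + k**2 - 2*k + 1)/(4*k**3 + 9*k**2 + 3*k + 1) gives s_k = k*(k**3 + k**2 - 2*k + 1).
Check: Δs_k = 4*k**3 + 9*k**2 + 3*k + 1. ✓
Telescope: S(n) = s_(n+1) − s_(1) = n**4 + 5*n**3 + 7*n**2 + 4*n + 1 − (1) = n*(n**3 + 5*n**2 + 7*n + 4).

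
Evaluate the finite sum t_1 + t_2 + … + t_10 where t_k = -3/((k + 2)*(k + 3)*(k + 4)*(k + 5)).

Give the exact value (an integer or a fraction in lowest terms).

Σ = -89/5460

Compute t_(k+1)/t_k: get (k + 2)/(k + 6).
So A=k + 2 and B=k + 6, with C=1.
Need (k + 2)·f(k+1) − (k + 5)·f(k) = 1.
From deg A=1, deg B=1, deg C=0: d=3.
Coefficient equations give f(k) = k*(k**2 + 9*k + 26)/72.
Then R = B(k−1)f/C = k*(k + 5)*(k**2 + 9*k + 26)/72, so s_k = R(k)·t_k = k*(-k**2 - 9*k - 26)/(24*(k + 2)*(k + 3)*(k + 4)).
Δs = -3/(k**4 + 14*k**3 + 71*k**2 + 154*k + 120), as required.
Evaluate s at k=11 and k=1: -451/10920 and -1/40; difference -89/5460.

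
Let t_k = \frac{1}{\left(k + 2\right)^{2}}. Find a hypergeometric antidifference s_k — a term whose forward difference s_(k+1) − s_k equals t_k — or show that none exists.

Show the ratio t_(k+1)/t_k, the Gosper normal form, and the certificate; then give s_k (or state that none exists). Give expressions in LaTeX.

not Gosper-summable; s_k does not exist

Ratio r(k) = (k + 2)**2/(k + 3)**2.
So A=k**2 + 4*k + 4 and B=k**2 + 6*k + 9, with C=1.
Key eq: (k**2 + 4*k + 4)·f(k+1) = (k**2 + 4*k + 4)·f(k) + (1).
deg f ≤ 0 (via 2,2,0).
Put f(k) = c0: A·f(k+1) − B(k−1)·f(k) − C = -1; need -1 = 0 — inconsistent ⇒ no f, not summable.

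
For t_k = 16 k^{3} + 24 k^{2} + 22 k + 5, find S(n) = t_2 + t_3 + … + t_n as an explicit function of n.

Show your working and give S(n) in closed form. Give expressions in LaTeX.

S(n) = 4 n^{4} + 16 n^{3} + 27 n^{2} + 20 n - 67

r(k) = (16*k**3 + 72*k**2 + 118*k + 67)/(16*k**3 + 24*k**2 + 22*k + 5) after simplifying.
Gosper form: A/B · C(k+1)/C(k) with A=1, B=1, C=k**3 + 3*k**2/2 + 11*k/8 + 5/16.
Key eq: (1)·f(k+1) = (1)·f(k) + (k**3 + 3*k**2/2 + 11*k/8 + 5/16).
d = 4 from the (0,0,3) case.
A polynomial solution: f(k) = k*(2*k - 1)*(2*k**2 + k + 2)/16.
Certificate R = B(k−1)f/C = k*(2*k - 1)*(2*k**2 + k + 2)/(16*k**3 + 24*k**2 + 22*k + 5) gives s_k = k*(4*k**3 + 3*k - 2).
Check: Δs_k = 16*k**3 + 24*k**2 + 22*k + 5. ✓
Telescope: S(n) = s_(n+1) − s_(2) = 4*n**4 + 16*n**3 + 27*n**2 + 20*n + 5 − (72) = 4*n**4 + 16*n**3 + 27*n**2 + 20*n - 67.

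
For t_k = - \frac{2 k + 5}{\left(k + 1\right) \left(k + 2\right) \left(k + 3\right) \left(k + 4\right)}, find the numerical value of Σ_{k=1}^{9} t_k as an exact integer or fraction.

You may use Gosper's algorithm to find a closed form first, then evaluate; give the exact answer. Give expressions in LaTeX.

Σ = -135/1144

r(k) = (k + 1)*(2*k + 7)/((k + 5)*(2*k + 5)) after simplifying.
Take A(k)=k + 1, B(k)=k + 5, C(k)=k + 5/2.
Set up (k + 1)·f(k+1) − (k + 4)·f(k) − (k + 5/2) = 0.
d = 3 from the (1,1,1) case.
A polynomial solution: f(k) = k*(k + 2)*(k + 4)/6.
R(k) = B(k−1)·f(k)/C(k) = k*(k + 2)*(k + 4)**2/(3*(2*k + 5)); s_k = R·t_k = k*(-k - 4)/(3*(k**2 + 4*k + 3)).
Verify: (-2*k - 5)/(k**4 + 10*k**3 + 35*k**2 + 50*k + 24) matches t_k.
Telescoping: Σ = s_(10) − s_(1) = -140/429 − (-5/24) = -135/1144.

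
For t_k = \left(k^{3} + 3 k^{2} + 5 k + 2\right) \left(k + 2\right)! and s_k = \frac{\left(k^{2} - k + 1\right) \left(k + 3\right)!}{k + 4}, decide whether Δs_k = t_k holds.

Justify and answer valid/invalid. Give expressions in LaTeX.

Invalid: residual - \frac{\left(k^{4} + 7 k^{3} + 16 k^{2} + 23 k + 7\right) \left(k + 2\right)!}{\left(k + 4\right) \left(k + 5\right)} ≠ 0.

s_(k+1) = (k**2 + k + 1)*factorial(k + 4)/(k + 5)
s_(k+1) − s_k = (k**4 + 8*k**3 + 21*k**2 + 28*k + 11)*factorial(k + 3)/((k + 4)*(k + 5))
(s_(k+1) − s_k) − t_k = -(k**4 + 7*k**3 + 16*k**2 + 23*k + 7)*factorial(k + 2)/((k + 4)*(k + 5))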